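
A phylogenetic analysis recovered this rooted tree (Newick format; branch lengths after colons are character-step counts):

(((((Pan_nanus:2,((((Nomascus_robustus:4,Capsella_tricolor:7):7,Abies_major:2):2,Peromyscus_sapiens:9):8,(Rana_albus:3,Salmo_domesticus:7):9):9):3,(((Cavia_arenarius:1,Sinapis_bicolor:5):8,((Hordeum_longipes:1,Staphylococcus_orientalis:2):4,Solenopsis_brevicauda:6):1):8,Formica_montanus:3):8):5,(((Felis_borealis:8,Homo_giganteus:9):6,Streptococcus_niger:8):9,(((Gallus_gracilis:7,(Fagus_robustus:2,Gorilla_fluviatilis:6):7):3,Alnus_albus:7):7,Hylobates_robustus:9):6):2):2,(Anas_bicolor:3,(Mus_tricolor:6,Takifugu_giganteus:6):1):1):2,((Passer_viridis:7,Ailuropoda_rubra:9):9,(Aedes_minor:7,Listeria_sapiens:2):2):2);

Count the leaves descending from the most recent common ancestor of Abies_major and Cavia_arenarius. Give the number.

The MRCA of Abies_major and Cavia_arenarius is the node subtending ((Pan_nanus,((((Nomascus_robustus,Capsella_tricolor),Abies_major),Peromyscus_sapiens),(Rana_albus,Salmo_domesticus))),(((Cavia_arenarius,Sinapis_bicolor),((Hordeum_longipes,Staphylococcus_orientalis),Solenopsis_brevicauda)),Formica_montanus)).
That clade contains 13 terminal taxa: Abies_major, Capsella_tricolor, Cavia_arenarius, Formica_montanus, Hordeum_longipes, Nomascus_robustus, Pan_nanus, Peromyscus_sapiens, Rana_albus, Salmo_domesticus, Sinapis_bicolor, Solenopsis_brevicauda, Staphylococcus_orientalis.

13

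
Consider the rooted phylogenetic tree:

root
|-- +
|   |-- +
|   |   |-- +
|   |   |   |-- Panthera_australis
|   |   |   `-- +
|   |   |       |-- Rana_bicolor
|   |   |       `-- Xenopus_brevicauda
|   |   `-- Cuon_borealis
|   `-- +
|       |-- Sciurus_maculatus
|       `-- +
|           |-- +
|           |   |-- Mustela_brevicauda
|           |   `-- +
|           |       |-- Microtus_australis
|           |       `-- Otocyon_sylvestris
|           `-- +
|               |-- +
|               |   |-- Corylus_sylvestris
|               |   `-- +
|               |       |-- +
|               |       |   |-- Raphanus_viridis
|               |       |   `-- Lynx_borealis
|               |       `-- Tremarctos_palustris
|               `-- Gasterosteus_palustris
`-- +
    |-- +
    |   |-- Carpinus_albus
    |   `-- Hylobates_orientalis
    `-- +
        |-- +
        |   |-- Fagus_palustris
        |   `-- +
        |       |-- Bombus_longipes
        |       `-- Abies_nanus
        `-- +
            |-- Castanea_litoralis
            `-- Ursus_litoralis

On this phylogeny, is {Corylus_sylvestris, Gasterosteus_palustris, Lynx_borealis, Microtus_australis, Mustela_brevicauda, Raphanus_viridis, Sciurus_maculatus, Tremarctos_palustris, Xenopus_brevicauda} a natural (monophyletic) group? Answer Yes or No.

No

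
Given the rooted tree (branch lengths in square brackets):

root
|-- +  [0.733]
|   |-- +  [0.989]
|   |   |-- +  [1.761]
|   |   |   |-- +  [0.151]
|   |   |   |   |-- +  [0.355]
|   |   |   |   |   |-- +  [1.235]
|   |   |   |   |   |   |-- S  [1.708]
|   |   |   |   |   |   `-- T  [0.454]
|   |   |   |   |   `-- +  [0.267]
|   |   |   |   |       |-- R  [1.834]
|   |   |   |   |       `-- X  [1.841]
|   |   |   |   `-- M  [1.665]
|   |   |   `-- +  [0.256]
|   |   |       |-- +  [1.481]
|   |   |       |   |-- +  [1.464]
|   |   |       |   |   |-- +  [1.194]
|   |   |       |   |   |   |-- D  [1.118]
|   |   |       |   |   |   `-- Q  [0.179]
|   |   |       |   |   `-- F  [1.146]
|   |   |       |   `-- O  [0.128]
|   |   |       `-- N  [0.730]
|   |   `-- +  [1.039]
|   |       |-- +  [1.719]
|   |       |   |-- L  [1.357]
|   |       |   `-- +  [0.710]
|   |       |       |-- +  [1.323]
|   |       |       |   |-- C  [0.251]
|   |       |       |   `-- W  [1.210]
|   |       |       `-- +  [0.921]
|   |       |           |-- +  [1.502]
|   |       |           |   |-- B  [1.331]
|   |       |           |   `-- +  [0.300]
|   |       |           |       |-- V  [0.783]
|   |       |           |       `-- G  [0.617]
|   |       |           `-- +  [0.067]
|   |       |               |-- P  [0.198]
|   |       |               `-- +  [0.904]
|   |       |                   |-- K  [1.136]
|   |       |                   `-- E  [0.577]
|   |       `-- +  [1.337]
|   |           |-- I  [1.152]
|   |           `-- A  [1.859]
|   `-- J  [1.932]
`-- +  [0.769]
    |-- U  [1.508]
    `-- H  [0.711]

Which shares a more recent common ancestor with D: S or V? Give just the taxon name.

The MRCA of D and S subtends ((((S,T),(R,X)),M),((((D,Q),F),O),N)) (10 taxa).
The MRCA of D and V subtends (((((S,T),(R,X)),M),((((D,Q),F),O),N)),((L,((C,W),((B,(V,G)),(P,(K,E))))),(I,A))) (21 taxa).
The first is nested inside the second, so D shares a more recent common ancestor with S.

S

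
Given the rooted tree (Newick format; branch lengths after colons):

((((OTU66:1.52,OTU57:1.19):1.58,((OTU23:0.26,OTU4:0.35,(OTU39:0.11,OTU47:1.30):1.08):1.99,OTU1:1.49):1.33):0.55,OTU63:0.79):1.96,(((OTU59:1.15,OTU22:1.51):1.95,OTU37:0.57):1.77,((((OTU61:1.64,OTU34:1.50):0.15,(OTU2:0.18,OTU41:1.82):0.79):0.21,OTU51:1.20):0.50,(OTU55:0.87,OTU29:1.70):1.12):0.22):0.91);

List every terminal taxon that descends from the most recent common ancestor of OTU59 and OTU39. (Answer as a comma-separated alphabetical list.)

Tracing OTU59: it sits inside (OTU59,OTU22).
Tracing OTU39: it sits inside (OTU39,OTU47).
The smallest clade enclosing both is the whole tree (their MRCA is the root), so the answer is all 18 tips in alphabetical order.

OTU1, OTU2, OTU22, OTU23, OTU29, OTU34, OTU37, OTU39, OTU4, OTU41, OTU47, OTU51, OTU55, OTU57, OTU59, OTU61, OTU63, OTU66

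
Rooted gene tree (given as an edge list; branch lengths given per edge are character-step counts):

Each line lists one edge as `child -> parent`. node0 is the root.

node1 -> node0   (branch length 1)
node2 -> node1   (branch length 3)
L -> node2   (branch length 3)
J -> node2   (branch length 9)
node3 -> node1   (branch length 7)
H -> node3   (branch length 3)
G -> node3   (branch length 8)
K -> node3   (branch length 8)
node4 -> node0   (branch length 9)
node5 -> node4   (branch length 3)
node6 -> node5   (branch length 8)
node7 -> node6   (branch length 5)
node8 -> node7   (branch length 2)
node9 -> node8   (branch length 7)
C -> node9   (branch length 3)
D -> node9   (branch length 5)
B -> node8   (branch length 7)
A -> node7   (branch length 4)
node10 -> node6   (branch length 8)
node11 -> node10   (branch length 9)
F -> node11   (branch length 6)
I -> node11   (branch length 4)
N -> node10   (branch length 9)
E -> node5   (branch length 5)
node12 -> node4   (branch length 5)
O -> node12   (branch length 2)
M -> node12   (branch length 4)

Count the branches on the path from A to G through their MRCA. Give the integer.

The MRCA of A and G is the root of the tree.
From A up to that node: 5 branches. From G up to the same node: 3 branches. Total: 5 + 3 = 8.

8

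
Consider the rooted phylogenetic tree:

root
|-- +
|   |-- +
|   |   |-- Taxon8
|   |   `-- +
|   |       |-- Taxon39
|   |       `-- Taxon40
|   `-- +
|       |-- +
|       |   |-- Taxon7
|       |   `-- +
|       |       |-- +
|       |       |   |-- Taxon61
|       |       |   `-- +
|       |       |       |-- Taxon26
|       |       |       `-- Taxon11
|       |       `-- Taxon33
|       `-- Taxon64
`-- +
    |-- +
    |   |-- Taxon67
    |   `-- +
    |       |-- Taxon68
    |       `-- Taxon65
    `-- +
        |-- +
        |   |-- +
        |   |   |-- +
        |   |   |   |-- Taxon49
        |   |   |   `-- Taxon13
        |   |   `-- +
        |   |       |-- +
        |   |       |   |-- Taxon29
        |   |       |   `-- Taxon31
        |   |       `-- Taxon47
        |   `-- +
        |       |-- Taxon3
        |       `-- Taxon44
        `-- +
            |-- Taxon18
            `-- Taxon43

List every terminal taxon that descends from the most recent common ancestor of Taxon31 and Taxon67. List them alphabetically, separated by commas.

Taxon13, Taxon18, Taxon29, Taxon3, Taxon31, Taxon43, Taxon44, Taxon47, Taxon49, Taxon65, Taxon67, Taxon68

Tracing Taxon31: it sits inside (Taxon29,Taxon31).
Tracing Taxon67: it sits inside (Taxon67,(Taxon68,Taxon65)).
The smallest clade enclosing both is ((Taxon67,(Taxon68,Taxon65)),((((Taxon49,Taxon13),((Taxon29,Taxon31),Taxon47)),(Taxon3,Taxon44)),(Taxon18,Taxon43))); the answer is its 12 terminal taxa in alphabetical order.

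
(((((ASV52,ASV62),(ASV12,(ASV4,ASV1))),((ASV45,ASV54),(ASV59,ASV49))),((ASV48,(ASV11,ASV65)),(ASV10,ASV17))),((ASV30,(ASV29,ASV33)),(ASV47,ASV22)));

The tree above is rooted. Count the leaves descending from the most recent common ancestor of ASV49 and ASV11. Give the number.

14

The MRCA of ASV49 and ASV11 is the node subtending ((((ASV52,ASV62),(ASV12,(ASV4,ASV1))),((ASV45,ASV54),(ASV59,ASV49))),((ASV48,(ASV11,ASV65)),(ASV10,ASV17))).
That clade contains 14 terminal taxa: ASV1, ASV10, ASV11, ASV12, ASV17, ASV4, ASV45, ASV48, ASV49, ASV52, ASV54, ASV59, ASV62, ASV65.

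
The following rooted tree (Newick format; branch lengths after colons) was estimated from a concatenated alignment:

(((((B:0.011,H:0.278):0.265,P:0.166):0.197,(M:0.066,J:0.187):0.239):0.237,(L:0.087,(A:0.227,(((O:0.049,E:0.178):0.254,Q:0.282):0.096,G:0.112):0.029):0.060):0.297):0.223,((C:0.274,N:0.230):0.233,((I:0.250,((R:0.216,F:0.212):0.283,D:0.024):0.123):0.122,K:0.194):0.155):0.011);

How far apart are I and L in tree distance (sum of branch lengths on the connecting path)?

The path runs I → … → MRCA → … → L; the MRCA is the root of the tree.
Branch lengths along that path: 0.250 + 0.122 + 0.155 + 0.011 + 0.223 + 0.297 + 0.087 = 1.145.

1.145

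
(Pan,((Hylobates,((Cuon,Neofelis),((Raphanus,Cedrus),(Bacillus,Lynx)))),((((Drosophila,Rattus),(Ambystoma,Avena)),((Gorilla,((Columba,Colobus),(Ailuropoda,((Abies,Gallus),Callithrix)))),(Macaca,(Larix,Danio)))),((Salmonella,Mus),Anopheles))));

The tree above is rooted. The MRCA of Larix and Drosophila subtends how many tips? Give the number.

The MRCA of Larix and Drosophila is the node subtending (((Drosophila,Rattus),(Ambystoma,Avena)),((Gorilla,((Columba,Colobus),(Ailuropoda,((Abies,Gallus),Callithrix)))),(Macaca,(Larix,Danio)))).
That clade contains 14 terminal taxa: Abies, Ailuropoda, Ambystoma, Avena, Callithrix, Colobus, Columba, Danio, Drosophila, Gallus, Gorilla, Larix, Macaca, Rattus.

14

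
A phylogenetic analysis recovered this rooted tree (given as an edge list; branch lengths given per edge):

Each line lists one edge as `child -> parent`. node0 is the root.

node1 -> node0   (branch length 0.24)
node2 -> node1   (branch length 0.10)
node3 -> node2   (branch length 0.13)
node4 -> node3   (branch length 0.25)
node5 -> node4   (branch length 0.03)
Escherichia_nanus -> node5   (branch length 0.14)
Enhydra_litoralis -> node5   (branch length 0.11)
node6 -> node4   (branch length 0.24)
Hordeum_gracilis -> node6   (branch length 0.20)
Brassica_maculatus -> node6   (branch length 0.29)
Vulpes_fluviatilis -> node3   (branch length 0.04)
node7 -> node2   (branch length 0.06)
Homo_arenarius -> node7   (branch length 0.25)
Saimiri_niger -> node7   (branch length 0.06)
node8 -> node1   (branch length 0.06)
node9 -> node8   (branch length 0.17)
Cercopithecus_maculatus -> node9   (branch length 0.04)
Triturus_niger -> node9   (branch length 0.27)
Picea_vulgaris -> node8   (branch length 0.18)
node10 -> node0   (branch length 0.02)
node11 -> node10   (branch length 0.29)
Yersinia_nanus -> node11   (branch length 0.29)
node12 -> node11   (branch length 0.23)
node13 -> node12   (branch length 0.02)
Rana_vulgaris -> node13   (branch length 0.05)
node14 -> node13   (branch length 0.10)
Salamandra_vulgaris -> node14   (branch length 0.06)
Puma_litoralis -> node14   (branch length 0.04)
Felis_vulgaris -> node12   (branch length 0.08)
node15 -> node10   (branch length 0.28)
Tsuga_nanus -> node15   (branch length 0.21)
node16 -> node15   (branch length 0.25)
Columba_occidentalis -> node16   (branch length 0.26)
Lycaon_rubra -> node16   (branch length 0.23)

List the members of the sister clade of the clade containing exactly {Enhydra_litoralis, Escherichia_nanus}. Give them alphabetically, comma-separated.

Brassica_maculatus, Hordeum_gracilis

The clade containing exactly {Enhydra_litoralis, Escherichia_nanus} attaches to the tree at the node subtending ((Escherichia_nanus,Enhydra_litoralis),(Hordeum_gracilis,Brassica_maculatus)).
The other lineage descending from that same node — the sister group — is (Hordeum_gracilis,Brassica_maculatus); its 2 tips in alphabetical order are the answer.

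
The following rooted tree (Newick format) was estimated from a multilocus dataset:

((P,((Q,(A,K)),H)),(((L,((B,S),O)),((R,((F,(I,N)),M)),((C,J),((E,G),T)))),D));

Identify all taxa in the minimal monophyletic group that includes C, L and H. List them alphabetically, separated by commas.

A, B, C, D, E, F, G, H, I, J, K, L, M, N, O, P, Q, R, S, T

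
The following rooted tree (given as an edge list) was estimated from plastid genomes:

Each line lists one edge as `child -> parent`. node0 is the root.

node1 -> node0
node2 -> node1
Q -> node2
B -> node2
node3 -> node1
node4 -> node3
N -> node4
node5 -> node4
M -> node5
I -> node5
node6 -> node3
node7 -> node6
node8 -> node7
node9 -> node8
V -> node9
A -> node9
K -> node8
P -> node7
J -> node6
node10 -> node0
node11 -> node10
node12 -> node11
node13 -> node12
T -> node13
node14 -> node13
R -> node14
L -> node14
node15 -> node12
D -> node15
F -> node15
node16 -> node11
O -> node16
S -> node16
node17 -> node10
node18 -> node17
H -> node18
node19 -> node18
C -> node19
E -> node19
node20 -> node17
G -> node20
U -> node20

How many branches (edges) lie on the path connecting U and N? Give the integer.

8

The MRCA of U and N is the root of the tree.
From U up to that node: 4 branches. From N up to the same node: 4 branches. Total: 4 + 4 = 8.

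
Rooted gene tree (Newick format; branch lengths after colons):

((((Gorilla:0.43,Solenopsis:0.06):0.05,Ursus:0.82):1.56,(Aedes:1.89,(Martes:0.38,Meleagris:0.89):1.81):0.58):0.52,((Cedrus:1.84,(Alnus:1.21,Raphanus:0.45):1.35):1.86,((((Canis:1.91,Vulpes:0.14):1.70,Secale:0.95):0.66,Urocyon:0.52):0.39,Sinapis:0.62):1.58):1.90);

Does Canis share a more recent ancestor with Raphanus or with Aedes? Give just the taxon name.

Raphanus

The MRCA of Canis and Raphanus subtends ((Cedrus,(Alnus,Raphanus)),((((Canis,Vulpes),Secale),Urocyon),Sinapis)) (8 taxa).
The MRCA of Canis and Aedes is the root, subtending the entire tree (14 taxa).
The first is nested inside the second, so Canis shares a more recent common ancestor with Raphanus.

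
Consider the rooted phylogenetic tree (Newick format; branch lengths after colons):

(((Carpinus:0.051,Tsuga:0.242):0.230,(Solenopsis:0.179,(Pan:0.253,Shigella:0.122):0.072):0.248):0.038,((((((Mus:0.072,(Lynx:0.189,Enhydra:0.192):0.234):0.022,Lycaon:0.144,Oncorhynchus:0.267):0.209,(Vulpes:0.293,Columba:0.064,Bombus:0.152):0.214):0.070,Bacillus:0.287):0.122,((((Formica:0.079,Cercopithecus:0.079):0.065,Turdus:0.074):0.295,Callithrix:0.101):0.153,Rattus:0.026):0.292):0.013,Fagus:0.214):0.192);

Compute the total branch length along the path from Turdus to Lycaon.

The path runs Turdus → … → MRCA → … → Lycaon; the MRCA is the node subtending (((((Mus,(Lynx,Enhydra)),Lycaon,Oncorhynchus),(Vulpes,Columba,Bombus)),Bacillus),((((Formica,Cercopithecus),Turdus),Callithrix),Rattus)).
Branch lengths along that path: 0.074 + 0.295 + 0.153 + 0.292 + 0.122 + 0.070 + 0.209 + 0.144 = 1.359.

1.359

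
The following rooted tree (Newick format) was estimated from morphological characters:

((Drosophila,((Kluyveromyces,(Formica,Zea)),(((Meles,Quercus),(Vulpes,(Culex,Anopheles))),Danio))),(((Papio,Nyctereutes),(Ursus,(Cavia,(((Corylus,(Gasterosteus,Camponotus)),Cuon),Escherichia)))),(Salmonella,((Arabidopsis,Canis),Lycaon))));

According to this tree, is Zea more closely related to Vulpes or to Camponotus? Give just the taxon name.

Vulpes

The MRCA of Zea and Vulpes subtends ((Kluyveromyces,(Formica,Zea)),(((Meles,Quercus),(Vulpes,(Culex,Anopheles))),Danio)) (9 taxa).
The MRCA of Zea and Camponotus is the root, subtending the entire tree (23 taxa).
The first is nested inside the second, so Zea shares a more recent common ancestor with Vulpes.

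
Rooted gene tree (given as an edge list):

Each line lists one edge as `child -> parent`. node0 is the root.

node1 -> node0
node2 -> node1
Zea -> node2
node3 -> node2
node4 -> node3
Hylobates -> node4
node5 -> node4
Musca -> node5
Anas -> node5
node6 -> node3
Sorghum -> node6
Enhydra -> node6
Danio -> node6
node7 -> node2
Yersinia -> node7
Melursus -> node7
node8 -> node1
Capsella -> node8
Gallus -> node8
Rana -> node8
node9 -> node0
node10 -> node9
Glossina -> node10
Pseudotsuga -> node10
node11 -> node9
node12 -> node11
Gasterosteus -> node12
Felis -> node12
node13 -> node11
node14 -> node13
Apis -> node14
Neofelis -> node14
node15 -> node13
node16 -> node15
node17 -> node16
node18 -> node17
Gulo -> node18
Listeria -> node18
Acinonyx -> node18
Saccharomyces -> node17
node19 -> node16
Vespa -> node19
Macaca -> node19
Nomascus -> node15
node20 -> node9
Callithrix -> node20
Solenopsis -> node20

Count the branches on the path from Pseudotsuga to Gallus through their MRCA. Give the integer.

The MRCA of Pseudotsuga and Gallus is the root of the tree.
From Pseudotsuga up to that node: 3 branches. From Gallus up to the same node: 3 branches. Total: 3 + 3 = 6.

6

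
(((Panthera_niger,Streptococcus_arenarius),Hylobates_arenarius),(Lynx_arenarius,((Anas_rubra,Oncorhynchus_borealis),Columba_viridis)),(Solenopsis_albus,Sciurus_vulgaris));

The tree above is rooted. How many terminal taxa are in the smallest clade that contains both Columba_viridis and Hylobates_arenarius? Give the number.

9

The MRCA of Columba_viridis and Hylobates_arenarius is the root, so the clade is the entire tree.
That clade contains 9 terminal taxa: Anas_rubra, Columba_viridis, Hylobates_arenarius, Lynx_arenarius, Oncorhynchus_borealis, Panthera_niger, Sciurus_vulgaris, Solenopsis_albus, Streptococcus_arenarius.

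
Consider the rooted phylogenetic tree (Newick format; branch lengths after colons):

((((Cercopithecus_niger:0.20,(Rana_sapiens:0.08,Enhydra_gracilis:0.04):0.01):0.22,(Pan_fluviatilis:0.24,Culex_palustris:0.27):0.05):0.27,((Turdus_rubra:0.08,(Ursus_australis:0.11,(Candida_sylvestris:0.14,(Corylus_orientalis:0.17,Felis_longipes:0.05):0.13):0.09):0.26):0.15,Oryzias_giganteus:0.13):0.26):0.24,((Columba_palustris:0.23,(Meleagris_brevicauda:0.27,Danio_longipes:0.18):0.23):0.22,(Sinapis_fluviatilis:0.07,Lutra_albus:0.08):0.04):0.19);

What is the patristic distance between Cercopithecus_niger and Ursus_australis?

1.47

The path runs Cercopithecus_niger → … → MRCA → … → Ursus_australis; the MRCA is the node subtending (((Cercopithecus_niger,(Rana_sapiens,Enhydra_gracilis)),(Pan_fluviatilis,Culex_palustris)),((Turdus_rubra,(Ursus_australis,(Candida_sylvestris,(Corylus_orientalis,Felis_longipes)))),Oryzias_giganteus)).
Branch lengths along that path: 0.20 + 0.22 + 0.27 + 0.26 + 0.15 + 0.26 + 0.11 = 1.47.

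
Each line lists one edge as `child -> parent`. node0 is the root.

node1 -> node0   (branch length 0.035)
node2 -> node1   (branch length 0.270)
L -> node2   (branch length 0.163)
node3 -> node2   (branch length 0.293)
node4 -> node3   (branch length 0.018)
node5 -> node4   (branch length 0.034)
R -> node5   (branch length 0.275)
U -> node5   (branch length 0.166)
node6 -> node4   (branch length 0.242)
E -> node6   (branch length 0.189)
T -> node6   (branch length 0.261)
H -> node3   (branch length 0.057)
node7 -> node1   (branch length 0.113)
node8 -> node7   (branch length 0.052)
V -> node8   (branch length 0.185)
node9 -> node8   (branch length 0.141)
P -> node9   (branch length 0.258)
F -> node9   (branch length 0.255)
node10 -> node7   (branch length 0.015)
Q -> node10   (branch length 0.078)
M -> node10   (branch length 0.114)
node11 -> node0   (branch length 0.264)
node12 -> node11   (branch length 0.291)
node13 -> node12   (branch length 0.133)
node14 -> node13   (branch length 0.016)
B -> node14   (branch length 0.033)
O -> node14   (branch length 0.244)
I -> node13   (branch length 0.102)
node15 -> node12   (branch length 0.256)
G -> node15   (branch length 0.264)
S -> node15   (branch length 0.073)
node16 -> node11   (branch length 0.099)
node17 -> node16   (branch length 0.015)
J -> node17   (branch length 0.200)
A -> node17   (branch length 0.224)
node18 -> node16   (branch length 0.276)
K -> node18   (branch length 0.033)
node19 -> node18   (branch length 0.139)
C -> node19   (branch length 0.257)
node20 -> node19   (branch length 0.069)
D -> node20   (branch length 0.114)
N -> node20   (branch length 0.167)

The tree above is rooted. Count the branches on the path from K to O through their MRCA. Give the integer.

7

The MRCA of K and O is the node subtending ((((B,O),I),(G,S)),((J,A),(K,(C,(D,N))))).
From K up to that node: 3 branches. From O up to the same node: 4 branches. Total: 3 + 4 = 7.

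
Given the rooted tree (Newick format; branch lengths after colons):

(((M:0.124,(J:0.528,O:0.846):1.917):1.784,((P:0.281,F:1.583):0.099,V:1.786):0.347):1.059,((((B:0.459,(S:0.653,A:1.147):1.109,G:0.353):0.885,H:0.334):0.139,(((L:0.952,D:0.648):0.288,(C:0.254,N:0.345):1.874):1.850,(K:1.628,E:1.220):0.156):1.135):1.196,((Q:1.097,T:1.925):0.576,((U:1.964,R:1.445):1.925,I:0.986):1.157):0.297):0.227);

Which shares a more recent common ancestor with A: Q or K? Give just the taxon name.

The MRCA of A and K subtends (((B,(S,A),G),H),(((L,D),(C,N)),(K,E))) (11 taxa).
The MRCA of A and Q subtends ((((B,(S,A),G),H),(((L,D),(C,N)),(K,E))),((Q,T),((U,R),I))) (16 taxa).
The first is nested inside the second, so A shares a more recent common ancestor with K.

K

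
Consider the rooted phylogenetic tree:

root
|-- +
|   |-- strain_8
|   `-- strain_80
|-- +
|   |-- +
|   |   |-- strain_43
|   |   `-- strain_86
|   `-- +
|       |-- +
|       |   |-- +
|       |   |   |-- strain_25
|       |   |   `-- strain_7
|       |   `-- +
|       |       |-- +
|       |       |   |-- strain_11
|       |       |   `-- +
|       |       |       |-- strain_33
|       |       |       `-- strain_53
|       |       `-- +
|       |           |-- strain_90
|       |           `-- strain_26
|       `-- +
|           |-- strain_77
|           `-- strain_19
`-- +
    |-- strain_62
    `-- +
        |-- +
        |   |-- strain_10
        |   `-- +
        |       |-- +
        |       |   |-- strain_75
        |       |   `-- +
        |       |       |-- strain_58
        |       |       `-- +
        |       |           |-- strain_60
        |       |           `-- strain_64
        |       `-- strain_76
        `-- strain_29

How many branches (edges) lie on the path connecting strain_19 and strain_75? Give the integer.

The MRCA of strain_19 and strain_75 is the root of the tree.
From strain_19 up to that node: 4 branches. From strain_75 up to the same node: 6 branches. Total: 4 + 6 = 10.

10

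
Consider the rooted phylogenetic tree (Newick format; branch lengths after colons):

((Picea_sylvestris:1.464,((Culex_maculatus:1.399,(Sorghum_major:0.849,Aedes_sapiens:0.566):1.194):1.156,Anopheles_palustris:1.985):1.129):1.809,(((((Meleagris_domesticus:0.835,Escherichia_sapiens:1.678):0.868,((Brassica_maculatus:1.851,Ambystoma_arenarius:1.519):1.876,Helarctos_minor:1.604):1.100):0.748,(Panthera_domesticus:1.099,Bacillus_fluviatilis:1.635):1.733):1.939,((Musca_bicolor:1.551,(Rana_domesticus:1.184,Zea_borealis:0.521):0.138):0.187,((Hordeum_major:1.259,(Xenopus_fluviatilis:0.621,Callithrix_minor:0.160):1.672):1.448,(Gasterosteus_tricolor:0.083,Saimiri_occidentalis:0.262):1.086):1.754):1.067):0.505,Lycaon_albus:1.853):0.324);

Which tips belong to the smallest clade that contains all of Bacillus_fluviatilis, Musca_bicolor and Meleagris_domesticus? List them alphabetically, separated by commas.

Ambystoma_arenarius, Bacillus_fluviatilis, Brassica_maculatus, Callithrix_minor, Escherichia_sapiens, Gasterosteus_tricolor, Helarctos_minor, Hordeum_major, Meleagris_domesticus, Musca_bicolor, Panthera_domesticus, Rana_domesticus, Saimiri_occidentalis, Xenopus_fluviatilis, Zea_borealis

Tracing Bacillus_fluviatilis: it sits inside (Panthera_domesticus,Bacillus_fluviatilis).
Tracing Musca_bicolor: it sits inside (Musca_bicolor,(Rana_domesticus,Zea_borealis)).
Tracing Meleagris_domesticus: it sits inside (Meleagris_domesticus,Escherichia_sapiens).
The smallest clade enclosing all 3 is ((((Meleagris_domesticus,Escherichia_sapiens),((Brassica_maculatus,Ambystoma_arenarius),Helarctos_minor)),(Panthera_domesticus,Bacillus_fluviatilis)),((Musca_bicolor,(Rana_domesticus,Zea_borealis)),((Hordeum_major,(Xenopus_fluviatilis,Callithrix_minor)),(Gasterosteus_tricolor,Saimiri_occidentalis)))); the answer is its 15 terminal taxa in alphabetical order.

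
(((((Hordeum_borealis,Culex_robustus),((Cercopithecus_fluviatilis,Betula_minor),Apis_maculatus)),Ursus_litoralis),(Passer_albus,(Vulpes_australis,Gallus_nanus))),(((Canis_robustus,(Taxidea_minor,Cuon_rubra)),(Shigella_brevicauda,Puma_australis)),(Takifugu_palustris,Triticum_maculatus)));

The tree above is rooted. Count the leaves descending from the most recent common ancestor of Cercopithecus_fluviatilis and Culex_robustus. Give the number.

The MRCA of Cercopithecus_fluviatilis and Culex_robustus is the node subtending ((Hordeum_borealis,Culex_robustus),((Cercopithecus_fluviatilis,Betula_minor),Apis_maculatus)).
That clade contains 5 terminal taxa: Apis_maculatus, Betula_minor, Cercopithecus_fluviatilis, Culex_robustus, Hordeum_borealis.

5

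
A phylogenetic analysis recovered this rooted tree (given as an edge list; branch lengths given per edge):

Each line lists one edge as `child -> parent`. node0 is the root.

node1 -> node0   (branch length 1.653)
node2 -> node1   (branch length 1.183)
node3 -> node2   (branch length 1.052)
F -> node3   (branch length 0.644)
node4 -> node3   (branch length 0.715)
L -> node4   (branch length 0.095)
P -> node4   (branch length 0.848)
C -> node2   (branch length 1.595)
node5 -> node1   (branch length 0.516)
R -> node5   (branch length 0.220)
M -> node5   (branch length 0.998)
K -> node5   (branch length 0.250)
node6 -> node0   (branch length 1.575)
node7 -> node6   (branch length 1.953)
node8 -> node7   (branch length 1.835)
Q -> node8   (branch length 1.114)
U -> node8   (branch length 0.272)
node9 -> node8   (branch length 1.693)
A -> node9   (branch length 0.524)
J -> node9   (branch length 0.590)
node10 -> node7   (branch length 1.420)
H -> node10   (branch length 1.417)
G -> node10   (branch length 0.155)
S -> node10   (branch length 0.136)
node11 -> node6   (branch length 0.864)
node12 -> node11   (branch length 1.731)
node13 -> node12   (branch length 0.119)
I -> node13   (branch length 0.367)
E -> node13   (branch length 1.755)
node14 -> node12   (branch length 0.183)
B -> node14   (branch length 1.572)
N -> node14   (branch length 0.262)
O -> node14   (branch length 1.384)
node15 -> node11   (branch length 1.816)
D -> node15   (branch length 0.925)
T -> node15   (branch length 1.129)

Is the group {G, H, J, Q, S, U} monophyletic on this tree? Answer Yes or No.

The MRCA of the listed taxa subtends ((Q,U,(A,J)),(H,G,S)).
That clade also contains A, which is not in the proposed group, so the group is not monophyletic.

No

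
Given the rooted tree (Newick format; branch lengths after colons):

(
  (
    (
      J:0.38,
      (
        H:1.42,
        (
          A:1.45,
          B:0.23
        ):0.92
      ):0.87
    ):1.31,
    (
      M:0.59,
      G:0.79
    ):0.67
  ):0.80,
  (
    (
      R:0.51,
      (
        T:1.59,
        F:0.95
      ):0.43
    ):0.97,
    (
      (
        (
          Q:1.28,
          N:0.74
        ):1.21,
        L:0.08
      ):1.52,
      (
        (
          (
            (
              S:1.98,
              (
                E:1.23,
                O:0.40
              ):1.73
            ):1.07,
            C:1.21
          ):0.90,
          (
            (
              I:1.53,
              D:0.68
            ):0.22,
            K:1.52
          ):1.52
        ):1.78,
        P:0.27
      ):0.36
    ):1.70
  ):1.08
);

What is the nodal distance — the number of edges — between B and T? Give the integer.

The MRCA of B and T is the root of the tree.
From B up to that node: 5 branches. From T up to the same node: 4 branches. Total: 5 + 4 = 9.

9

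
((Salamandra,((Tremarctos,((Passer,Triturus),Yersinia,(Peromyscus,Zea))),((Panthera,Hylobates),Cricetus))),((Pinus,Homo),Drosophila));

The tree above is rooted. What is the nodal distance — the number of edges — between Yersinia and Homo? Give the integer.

The MRCA of Yersinia and Homo is the root of the tree.
From Yersinia up to that node: 5 branches. From Homo up to the same node: 3 branches. Total: 5 + 3 = 8.

8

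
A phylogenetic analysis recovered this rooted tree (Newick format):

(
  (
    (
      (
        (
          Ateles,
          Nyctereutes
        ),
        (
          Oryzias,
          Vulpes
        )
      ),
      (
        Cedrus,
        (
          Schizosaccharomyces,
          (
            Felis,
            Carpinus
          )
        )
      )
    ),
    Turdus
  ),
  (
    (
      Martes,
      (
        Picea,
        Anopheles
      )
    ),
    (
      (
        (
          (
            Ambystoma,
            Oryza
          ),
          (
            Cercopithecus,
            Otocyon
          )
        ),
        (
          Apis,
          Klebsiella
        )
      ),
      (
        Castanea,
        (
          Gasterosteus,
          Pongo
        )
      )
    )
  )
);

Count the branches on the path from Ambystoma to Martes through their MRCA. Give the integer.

7

The MRCA of Ambystoma and Martes is the node subtending ((Martes,(Picea,Anopheles)),((((Ambystoma,Oryza),(Cercopithecus,Otocyon)),(Apis,Klebsiella)),(Castanea,(Gasterosteus,Pongo)))).
From Ambystoma up to that node: 5 branches. From Martes up to the same node: 2 branches. Total: 5 + 2 = 7.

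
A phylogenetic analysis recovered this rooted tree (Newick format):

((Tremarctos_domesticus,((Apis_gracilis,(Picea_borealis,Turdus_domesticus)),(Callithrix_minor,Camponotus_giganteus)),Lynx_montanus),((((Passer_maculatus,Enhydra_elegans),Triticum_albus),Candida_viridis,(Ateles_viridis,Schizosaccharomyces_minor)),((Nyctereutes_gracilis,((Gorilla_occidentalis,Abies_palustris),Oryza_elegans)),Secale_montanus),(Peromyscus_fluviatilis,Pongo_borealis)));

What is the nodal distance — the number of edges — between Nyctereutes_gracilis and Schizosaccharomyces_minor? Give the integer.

6

The MRCA of Nyctereutes_gracilis and Schizosaccharomyces_minor is the node subtending ((((Passer_maculatus,Enhydra_elegans),Triticum_albus),Candida_viridis,(Ateles_viridis,Schizosaccharomyces_minor)),((Nyctereutes_gracilis,((Gorilla_occidentalis,Abies_palustris),Oryza_elegans)),Secale_montanus),(Peromyscus_fluviatilis,Pongo_borealis)).
From Nyctereutes_gracilis up to that node: 3 branches. From Schizosaccharomyces_minor up to the same node: 3 branches. Total: 3 + 3 = 6.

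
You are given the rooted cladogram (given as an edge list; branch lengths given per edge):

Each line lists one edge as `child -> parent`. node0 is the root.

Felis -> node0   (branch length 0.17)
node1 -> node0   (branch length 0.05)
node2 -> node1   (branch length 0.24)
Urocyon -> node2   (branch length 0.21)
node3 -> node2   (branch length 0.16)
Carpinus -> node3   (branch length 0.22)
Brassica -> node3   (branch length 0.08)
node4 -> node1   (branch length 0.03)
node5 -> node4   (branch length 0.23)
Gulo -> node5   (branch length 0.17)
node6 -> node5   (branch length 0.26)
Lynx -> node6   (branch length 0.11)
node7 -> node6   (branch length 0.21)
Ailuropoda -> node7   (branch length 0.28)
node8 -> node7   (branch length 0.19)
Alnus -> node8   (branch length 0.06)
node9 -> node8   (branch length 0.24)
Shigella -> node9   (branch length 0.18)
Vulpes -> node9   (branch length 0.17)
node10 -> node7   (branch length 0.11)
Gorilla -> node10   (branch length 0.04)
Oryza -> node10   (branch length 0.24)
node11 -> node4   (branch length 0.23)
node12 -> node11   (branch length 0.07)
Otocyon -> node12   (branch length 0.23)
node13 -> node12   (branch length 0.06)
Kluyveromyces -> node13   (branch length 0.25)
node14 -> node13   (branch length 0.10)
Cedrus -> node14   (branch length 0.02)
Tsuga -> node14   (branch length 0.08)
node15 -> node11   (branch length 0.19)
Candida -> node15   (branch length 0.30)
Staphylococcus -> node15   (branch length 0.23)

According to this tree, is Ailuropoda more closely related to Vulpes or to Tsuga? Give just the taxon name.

The MRCA of Ailuropoda and Vulpes subtends (Ailuropoda,(Alnus,(Shigella,Vulpes)),(Gorilla,Oryza)) (6 taxa).
The MRCA of Ailuropoda and Tsuga subtends ((Gulo,(Lynx,(Ailuropoda,(Alnus,(Shigella,Vulpes)),(Gorilla,Oryza)))),((Otocyon,(Kluyveromyces,(Cedrus,Tsuga))),(Candida,Staphylococcus))) (14 taxa).
The first is nested inside the second, so Ailuropoda shares a more recent common ancestor with Vulpes.

Vulpes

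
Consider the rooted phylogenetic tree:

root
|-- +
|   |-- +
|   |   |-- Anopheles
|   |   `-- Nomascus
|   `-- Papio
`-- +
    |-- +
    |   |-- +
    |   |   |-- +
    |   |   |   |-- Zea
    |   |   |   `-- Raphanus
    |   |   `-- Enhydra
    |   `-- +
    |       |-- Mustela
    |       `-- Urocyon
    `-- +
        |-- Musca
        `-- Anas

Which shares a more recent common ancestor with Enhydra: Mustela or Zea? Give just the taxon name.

Zea

The MRCA of Enhydra and Zea subtends ((Zea,Raphanus),Enhydra) (3 taxa).
The MRCA of Enhydra and Mustela subtends (((Zea,Raphanus),Enhydra),(Mustela,Urocyon)) (5 taxa).
The first is nested inside the second, so Enhydra shares a more recent common ancestor with Zea.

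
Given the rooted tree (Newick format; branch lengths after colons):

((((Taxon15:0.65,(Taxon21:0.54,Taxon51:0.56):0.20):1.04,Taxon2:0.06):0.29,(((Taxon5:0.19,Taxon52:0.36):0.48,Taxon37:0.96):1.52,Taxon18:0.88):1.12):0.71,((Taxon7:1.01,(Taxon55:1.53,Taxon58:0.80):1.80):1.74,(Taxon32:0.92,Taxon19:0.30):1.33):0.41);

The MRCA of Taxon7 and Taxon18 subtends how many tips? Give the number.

13

The MRCA of Taxon7 and Taxon18 is the root, so the clade is the entire tree.
That clade contains 13 terminal taxa: Taxon15, Taxon18, Taxon19, Taxon2, Taxon21, Taxon32, Taxon37, Taxon5, Taxon51, Taxon52, Taxon55, Taxon58, Taxon7.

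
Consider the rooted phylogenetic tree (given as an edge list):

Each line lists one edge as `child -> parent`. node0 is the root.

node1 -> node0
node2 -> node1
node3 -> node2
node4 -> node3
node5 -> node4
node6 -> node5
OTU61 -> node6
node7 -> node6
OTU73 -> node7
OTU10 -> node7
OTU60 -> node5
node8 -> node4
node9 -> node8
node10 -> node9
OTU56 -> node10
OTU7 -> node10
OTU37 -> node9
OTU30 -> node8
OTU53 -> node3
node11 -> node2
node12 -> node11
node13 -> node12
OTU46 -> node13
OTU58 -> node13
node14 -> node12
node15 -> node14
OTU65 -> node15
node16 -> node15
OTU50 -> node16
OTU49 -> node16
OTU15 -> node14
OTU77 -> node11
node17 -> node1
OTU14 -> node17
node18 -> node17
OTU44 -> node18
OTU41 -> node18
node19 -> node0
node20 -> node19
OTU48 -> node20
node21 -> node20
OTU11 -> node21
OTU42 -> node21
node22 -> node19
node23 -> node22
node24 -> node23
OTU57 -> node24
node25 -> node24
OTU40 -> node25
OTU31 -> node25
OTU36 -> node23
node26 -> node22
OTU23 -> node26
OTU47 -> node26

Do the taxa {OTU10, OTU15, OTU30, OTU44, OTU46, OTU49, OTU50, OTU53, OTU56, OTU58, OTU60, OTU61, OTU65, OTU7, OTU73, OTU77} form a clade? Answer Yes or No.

No

The MRCA of the listed taxa subtends ((((((OTU61,(OTU73,OTU10)),OTU60),(((OTU56,OTU7),OTU37),OTU30)),OTU53),(((OTU46,OTU58),((OTU65,(OTU50,OTU49)),OTU15)),OTU77)),(OTU14,(OTU44,OTU41))).
That clade also contains OTU14, OTU37, OTU41, which are not in the proposed group, so the group is not monophyletic.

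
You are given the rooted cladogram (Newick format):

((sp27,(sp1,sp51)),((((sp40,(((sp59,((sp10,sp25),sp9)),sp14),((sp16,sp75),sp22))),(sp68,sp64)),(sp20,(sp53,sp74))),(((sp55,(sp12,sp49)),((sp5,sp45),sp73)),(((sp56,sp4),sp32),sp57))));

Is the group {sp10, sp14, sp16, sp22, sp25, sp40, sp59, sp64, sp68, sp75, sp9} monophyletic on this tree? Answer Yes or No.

The most recent common ancestor of these taxa subtends ((sp40,(((sp59,((sp10,sp25),sp9)),sp14),((sp16,sp75),sp22))),(sp68,sp64)).
That clade has exactly 11 tips — every listed taxon and nothing else — so the group is monophyletic.

Yes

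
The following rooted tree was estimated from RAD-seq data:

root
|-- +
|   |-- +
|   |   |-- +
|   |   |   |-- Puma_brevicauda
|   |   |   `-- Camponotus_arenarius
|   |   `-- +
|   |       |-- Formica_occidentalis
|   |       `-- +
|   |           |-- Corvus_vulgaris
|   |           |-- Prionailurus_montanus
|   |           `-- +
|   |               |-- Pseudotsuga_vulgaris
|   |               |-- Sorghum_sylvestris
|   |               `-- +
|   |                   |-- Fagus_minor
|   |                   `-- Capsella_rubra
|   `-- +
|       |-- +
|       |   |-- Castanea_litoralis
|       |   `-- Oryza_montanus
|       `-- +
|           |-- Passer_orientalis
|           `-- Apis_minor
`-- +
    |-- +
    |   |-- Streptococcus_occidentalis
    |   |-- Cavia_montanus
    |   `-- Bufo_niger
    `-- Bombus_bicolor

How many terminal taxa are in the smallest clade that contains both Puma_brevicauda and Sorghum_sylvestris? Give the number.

The MRCA of Puma_brevicauda and Sorghum_sylvestris is the node subtending ((Puma_brevicauda,Camponotus_arenarius),(Formica_occidentalis,(Corvus_vulgaris,Prionailurus_montanus,(Pseudotsuga_vulgaris,Sorghum_sylvestris,(Fagus_minor,Capsella_rubra))))).
That clade contains 9 terminal taxa: Camponotus_arenarius, Capsella_rubra, Corvus_vulgaris, Fagus_minor, Formica_occidentalis, Prionailurus_montanus, Pseudotsuga_vulgaris, Puma_brevicauda, Sorghum_sylvestris.

9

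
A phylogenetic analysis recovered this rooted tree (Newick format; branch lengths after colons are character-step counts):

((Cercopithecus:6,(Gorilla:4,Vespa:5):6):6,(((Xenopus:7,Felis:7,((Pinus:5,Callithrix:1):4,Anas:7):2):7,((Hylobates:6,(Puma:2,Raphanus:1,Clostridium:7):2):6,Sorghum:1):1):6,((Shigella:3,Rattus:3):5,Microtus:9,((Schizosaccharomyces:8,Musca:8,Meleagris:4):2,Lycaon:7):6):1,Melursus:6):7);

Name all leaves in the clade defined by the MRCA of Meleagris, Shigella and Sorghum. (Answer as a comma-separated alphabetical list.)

Tracing Meleagris: it sits inside (Schizosaccharomyces,Musca,Meleagris).
Tracing Shigella: it sits inside (Shigella,Rattus).
Tracing Sorghum: it sits inside ((Hylobates,(Puma,Raphanus,Clostridium)),Sorghum).
The smallest clade enclosing all 3 is (((Xenopus,Felis,((Pinus,Callithrix),Anas)),((Hylobates,(Puma,Raphanus,Clostridium)),Sorghum)),((Shigella,Rattus),Microtus,((Schizosaccharomyces,Musca,Meleagris),Lycaon)),Melursus); the answer is its 18 terminal taxa in alphabetical order.

Anas, Callithrix, Clostridium, Felis, Hylobates, Lycaon, Meleagris, Melursus, Microtus, Musca, Pinus, Puma, Raphanus, Rattus, Schizosaccharomyces, Shigella, Sorghum, Xenopus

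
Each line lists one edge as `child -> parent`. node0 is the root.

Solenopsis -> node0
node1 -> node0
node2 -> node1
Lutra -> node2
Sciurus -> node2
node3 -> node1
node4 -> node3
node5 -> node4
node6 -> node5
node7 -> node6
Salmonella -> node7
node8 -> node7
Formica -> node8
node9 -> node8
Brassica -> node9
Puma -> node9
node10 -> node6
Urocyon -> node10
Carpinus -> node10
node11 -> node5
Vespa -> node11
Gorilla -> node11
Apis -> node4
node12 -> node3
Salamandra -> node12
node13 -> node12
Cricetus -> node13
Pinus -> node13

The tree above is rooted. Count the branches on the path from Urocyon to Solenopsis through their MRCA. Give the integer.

The MRCA of Urocyon and Solenopsis is the root of the tree.
From Urocyon up to that node: 7 branches. From Solenopsis up to the same node: 1 branch. Total: 7 + 1 = 8.

8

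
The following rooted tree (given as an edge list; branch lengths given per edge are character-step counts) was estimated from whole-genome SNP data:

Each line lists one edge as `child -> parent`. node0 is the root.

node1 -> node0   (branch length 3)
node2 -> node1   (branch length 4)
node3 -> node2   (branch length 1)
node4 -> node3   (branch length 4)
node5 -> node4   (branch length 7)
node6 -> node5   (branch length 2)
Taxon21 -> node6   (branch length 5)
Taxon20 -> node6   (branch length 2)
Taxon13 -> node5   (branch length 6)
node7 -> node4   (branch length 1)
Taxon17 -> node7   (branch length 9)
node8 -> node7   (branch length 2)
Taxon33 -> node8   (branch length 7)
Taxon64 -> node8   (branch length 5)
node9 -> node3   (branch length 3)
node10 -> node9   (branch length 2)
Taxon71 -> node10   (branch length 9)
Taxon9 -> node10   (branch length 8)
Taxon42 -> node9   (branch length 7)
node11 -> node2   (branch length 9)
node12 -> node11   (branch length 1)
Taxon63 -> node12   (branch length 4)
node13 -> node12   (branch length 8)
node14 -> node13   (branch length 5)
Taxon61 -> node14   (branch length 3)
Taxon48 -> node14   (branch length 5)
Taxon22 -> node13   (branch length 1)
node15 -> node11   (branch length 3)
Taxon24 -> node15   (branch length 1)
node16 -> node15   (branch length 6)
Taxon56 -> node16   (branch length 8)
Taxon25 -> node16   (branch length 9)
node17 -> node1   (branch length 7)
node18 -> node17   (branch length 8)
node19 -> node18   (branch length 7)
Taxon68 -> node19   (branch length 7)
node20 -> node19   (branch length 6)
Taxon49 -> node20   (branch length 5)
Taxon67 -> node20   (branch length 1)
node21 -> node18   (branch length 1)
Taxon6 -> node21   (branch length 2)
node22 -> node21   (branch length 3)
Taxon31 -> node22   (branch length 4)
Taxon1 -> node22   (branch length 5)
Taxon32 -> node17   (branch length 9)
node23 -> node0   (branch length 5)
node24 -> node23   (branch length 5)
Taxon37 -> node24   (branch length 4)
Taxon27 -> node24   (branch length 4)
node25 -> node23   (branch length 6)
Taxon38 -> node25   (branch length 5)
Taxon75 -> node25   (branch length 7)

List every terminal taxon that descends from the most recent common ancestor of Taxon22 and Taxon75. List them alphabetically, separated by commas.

Taxon1, Taxon13, Taxon17, Taxon20, Taxon21, Taxon22, Taxon24, Taxon25, Taxon27, Taxon31, Taxon32, Taxon33, Taxon37, Taxon38, Taxon42, Taxon48, Taxon49, Taxon56, Taxon6, Taxon61, Taxon63, Taxon64, Taxon67, Taxon68, Taxon71, Taxon75, Taxon9

Tracing Taxon22: it sits inside ((Taxon61,Taxon48),Taxon22).
Tracing Taxon75: it sits inside (Taxon38,Taxon75).
The smallest clade enclosing both is the whole tree (their MRCA is the root), so the answer is all 27 tips in alphabetical order.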